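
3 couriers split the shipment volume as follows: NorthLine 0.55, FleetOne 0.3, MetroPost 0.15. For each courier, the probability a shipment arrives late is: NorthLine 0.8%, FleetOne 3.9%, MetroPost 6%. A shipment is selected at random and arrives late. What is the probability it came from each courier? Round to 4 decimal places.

NorthLine 0.1753, FleetOne 0.4661, MetroPost 0.3586

Unnormalized posteriors (prior × likelihood):
  NorthLine: 0.55 × 0.008 = 0.0044
  FleetOne: 0.3 × 0.039 = 0.0117
  MetroPost: 0.15 × 0.06 = 0.009
Normalizing constant = 0.0251.
P(NorthLine | late) = 0.0044/0.0251 ≈ 0.1753
P(FleetOne | late) = 0.0117/0.0251 ≈ 0.4661
P(MetroPost | late) = 0.009/0.0251 ≈ 0.3586
(Check: 0.1753+0.4661+0.3586 = 1.0000.)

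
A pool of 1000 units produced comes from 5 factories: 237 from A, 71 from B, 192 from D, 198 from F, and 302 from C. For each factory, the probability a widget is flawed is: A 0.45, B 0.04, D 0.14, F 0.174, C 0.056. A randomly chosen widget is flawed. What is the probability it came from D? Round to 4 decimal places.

0.1432

Compute prior × likelihood for every hypothesis:
  A: 0.237 × 0.45 = 0.10665
  B: 0.071 × 0.04 = 0.00284
  D: 0.192 × 0.14 = 0.02688
  F: 0.198 × 0.174 = 0.034452
  C: 0.302 × 0.056 = 0.016912
Total = 0.187734.
P(D | evidence) = 0.02688 / 0.187734 ≈ 0.1432.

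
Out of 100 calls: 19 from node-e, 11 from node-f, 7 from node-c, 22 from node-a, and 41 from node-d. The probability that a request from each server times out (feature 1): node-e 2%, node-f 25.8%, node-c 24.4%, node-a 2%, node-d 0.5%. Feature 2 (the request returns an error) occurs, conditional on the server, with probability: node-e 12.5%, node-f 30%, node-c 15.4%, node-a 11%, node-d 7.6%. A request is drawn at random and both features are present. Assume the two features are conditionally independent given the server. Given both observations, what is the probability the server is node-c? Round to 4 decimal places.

Prior × likelihood for each hypothesis:
  node-e: 0.19 × 0.02 × 0.125 = 0.000475
  node-f: 0.11 × 0.258 × 0.3 = 0.008514
  node-c: 0.07 × 0.244 × 0.154 = 0.00263032
  node-a: 0.22 × 0.02 × 0.11 = 0.000484
  node-d: 0.41 × 0.005 × 0.076 = 0.0001558
Sum = 0.01225912.
P(node-c | evidence) = 0.00263032 / 0.01225912 ≈ 0.2146.

0.2146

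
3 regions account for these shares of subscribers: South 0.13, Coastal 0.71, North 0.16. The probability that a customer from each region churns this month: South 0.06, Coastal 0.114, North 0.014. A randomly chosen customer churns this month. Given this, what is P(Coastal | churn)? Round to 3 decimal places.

Unnormalized posteriors (prior × likelihood):
  South: 0.13 × 0.06 = 0.0078
  Coastal: 0.71 × 0.114 = 0.08094
  North: 0.16 × 0.014 = 0.00224
Normalizing constant = 0.09098.
P(Coastal | evidence) = 0.08094 / 0.09098 ≈ 0.890.

0.890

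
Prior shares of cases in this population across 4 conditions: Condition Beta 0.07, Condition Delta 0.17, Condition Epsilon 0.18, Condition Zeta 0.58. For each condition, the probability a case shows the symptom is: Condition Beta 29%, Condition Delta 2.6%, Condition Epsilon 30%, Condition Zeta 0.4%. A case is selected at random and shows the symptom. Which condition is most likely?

Condition Epsilon

Unnormalized posteriors (prior × likelihood):
  Condition Beta: 0.07 × 0.29 = 0.0203
  Condition Delta: 0.17 × 0.026 = 0.00442
  Condition Epsilon: 0.18 × 0.3 = 0.054
  Condition Zeta: 0.58 × 0.004 = 0.00232
Sum = 0.08104.
Largest term belongs to Condition Epsilon, so Condition Epsilon is most probable.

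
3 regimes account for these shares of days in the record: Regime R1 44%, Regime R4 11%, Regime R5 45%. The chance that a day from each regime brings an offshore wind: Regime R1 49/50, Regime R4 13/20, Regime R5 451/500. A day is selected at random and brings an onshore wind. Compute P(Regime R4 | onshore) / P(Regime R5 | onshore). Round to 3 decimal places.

Taking complements, P(onshore | each) = Regime R1 0.02, Regime R4 0.35, Regime R5 0.098.
Compute prior × likelihood for every hypothesis:
  Regime R1: 0.44 × 0.02 = 0.0088
  Regime R4: 0.11 × 0.35 = 0.0385
  Regime R5: 0.45 × 0.098 = 0.0441
Normalizing constant = 0.0914.
The ratio is 0.0385 / 0.0441 (the normalizer cancels) = 0.873.

0.873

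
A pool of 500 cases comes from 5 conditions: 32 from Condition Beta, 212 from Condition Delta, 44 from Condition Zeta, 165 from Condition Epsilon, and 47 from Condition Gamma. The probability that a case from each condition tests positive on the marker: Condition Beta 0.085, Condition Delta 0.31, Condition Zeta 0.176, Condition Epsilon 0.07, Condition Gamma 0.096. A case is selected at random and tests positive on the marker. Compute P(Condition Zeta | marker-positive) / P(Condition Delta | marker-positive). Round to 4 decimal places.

0.1178

Compute prior × likelihood for every hypothesis:
  Condition Beta: 0.064 × 0.085 = 0.00544
  Condition Delta: 0.424 × 0.31 = 0.13144
  Condition Zeta: 0.088 × 0.176 = 0.015488
  Condition Epsilon: 0.33 × 0.07 = 0.0231
  Condition Gamma: 0.094 × 0.096 = 0.009024
Sum = 0.184492.
The ratio is 0.015488 / 0.13144 (the normalizer cancels) = 0.1178.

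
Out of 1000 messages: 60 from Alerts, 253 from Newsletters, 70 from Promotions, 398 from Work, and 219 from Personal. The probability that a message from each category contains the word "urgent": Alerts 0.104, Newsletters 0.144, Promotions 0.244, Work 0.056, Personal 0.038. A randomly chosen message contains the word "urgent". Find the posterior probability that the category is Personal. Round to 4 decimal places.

0.0921

Prior × likelihood for each hypothesis:
  Alerts: 0.06 × 0.104 = 0.00624
  Newsletters: 0.253 × 0.144 = 0.036432
  Promotions: 0.07 × 0.244 = 0.01708
  Work: 0.398 × 0.056 = 0.022288
  Personal: 0.219 × 0.038 = 0.008322
Sum = 0.090362.
P(Personal | evidence) = 0.008322 / 0.090362 ≈ 0.0921.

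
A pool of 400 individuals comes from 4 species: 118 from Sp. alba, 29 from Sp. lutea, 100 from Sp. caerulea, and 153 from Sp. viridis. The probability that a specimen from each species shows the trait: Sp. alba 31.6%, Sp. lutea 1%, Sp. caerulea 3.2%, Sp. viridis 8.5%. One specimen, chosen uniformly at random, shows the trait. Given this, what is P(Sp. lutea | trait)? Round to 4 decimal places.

0.0054

Unnormalized posteriors (prior × likelihood):
  Sp. alba: 0.295 × 0.316 = 0.09322
  Sp. lutea: 0.0725 × 0.01 = 0.000725
  Sp. caerulea: 0.25 × 0.032 = 0.008
  Sp. viridis: 0.3825 × 0.085 = 0.0325125
Normalizing constant = 0.1344575.
P(Sp. lutea | evidence) = 0.000725 / 0.1344575 ≈ 0.0054.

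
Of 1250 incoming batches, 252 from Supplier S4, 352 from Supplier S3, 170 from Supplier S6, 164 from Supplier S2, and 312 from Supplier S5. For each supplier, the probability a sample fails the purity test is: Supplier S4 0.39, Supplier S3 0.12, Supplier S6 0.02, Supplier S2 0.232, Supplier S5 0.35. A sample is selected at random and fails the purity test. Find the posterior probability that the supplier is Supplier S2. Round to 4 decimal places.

0.1307

Unnormalized posteriors (prior × likelihood):
  Supplier S4: 0.2016 × 0.39 = 0.078624
  Supplier S3: 0.2816 × 0.12 = 0.033792
  Supplier S6: 0.136 × 0.02 = 0.00272
  Supplier S2: 0.1312 × 0.232 = 0.0304384
  Supplier S5: 0.2496 × 0.35 = 0.08736
Sum = 0.2329344.
P(Supplier S2 | evidence) = 0.0304384 / 0.2329344 ≈ 0.1307.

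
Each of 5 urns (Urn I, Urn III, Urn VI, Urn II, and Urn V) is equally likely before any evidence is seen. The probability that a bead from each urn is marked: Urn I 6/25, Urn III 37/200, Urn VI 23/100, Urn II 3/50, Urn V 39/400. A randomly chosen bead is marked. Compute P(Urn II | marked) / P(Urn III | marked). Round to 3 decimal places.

0.324

With a uniform prior (1/5 each), posterior ∝ likelihood:
  Urn I: 0.24
  Urn III: 0.185
  Urn VI: 0.23
  Urn II: 0.06
  Urn V: 0.0975
Normalizing constant = 0.8125.
The ratio is 0.06 / 0.185 (the normalizer cancels) = 0.324.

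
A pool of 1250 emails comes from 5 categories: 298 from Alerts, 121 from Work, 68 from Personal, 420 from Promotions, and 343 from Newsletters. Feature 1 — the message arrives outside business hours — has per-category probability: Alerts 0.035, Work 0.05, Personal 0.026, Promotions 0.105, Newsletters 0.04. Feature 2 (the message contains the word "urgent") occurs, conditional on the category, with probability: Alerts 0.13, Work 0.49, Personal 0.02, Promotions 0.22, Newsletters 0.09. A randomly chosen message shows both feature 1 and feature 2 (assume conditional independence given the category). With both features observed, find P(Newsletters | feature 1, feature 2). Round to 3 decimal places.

Prior × likelihood for each hypothesis:
  Alerts: 0.2384 × 0.035 × 0.13 = 0.00108472
  Work: 0.0968 × 0.05 × 0.49 = 0.0023716
  Personal: 0.0544 × 0.026 × 0.02 = 0.000028288
  Promotions: 0.336 × 0.105 × 0.22 = 0.0077616
  Newsletters: 0.2744 × 0.04 × 0.09 = 0.00098784
Sum = 0.012234048.
P(Newsletters | evidence) = 0.00098784 / 0.012234048 ≈ 0.081.

0.081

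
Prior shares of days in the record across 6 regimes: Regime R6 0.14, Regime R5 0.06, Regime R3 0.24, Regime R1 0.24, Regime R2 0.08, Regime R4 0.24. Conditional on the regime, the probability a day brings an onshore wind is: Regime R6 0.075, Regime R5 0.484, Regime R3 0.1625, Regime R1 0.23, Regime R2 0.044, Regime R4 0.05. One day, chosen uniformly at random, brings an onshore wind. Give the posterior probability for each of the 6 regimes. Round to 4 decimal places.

By Bayes' rule, posterior ∝ prior × likelihood:
  Regime R6: 0.14 × 0.075 = 0.0105
  Regime R5: 0.06 × 0.484 = 0.02904
  Regime R3: 0.24 × 0.1625 = 0.039
  Regime R1: 0.24 × 0.23 = 0.0552
  Regime R2: 0.08 × 0.044 = 0.00352
  Regime R4: 0.24 × 0.05 = 0.012
Total = 0.14926.
P(Regime R6 | onshore) = 0.0105/0.14926 ≈ 0.0703
P(Regime R5 | onshore) = 0.02904/0.14926 ≈ 0.1946
P(Regime R3 | onshore) = 0.039/0.14926 ≈ 0.2613
P(Regime R1 | onshore) = 0.0552/0.14926 ≈ 0.3698
P(Regime R2 | onshore) = 0.00352/0.14926 ≈ 0.0236
P(Regime R4 | onshore) = 0.012/0.14926 ≈ 0.0804
(Check: 0.0703+0.1946+0.2613+0.3698+0.0236+0.0804 = 1.0000.)

Regime R6 0.0703, Regime R5 0.1946, Regime R3 0.2613, Regime R1 0.3698, Regime R2 0.0236, Regime R4 0.0804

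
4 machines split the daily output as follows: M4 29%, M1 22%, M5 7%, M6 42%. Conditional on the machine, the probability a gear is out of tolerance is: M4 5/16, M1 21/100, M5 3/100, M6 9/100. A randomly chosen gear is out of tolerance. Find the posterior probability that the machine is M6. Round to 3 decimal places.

0.214

By Bayes' rule, posterior ∝ prior × likelihood:
  M4: 0.29 × 0.3125 = 0.090625
  M1: 0.22 × 0.21 = 0.0462
  M5: 0.07 × 0.03 = 0.0021
  M6: 0.42 × 0.09 = 0.0378
Sum = 0.176725.
P(M6 | evidence) = 0.0378 / 0.176725 ≈ 0.214.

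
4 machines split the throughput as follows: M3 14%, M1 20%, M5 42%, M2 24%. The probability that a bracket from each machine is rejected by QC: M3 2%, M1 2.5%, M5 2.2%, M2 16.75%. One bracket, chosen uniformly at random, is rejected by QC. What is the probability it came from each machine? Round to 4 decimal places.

Compute prior × likelihood for every hypothesis:
  M3: 0.14 × 0.02 = 0.0028
  M1: 0.2 × 0.025 = 0.005
  M5: 0.42 × 0.022 = 0.00924
  M2: 0.24 × 0.1675 = 0.0402
Total = 0.05724.
P(M3 | rejected) = 0.0028/0.05724 ≈ 0.0489
P(M1 | rejected) = 0.005/0.05724 ≈ 0.0874
P(M5 | rejected) = 0.00924/0.05724 ≈ 0.1614
P(M2 | rejected) = 0.0402/0.05724 ≈ 0.7023
(Check: 0.0489+0.0874+0.1614+0.7023 = 1.0000.)

M3 0.0489, M1 0.0874, M5 0.1614, M2 0.7023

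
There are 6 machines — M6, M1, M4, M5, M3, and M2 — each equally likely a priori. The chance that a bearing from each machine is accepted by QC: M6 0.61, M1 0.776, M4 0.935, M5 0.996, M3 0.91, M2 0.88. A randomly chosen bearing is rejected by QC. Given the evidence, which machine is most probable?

Taking complements, P(rejected | each) = M6 0.39, M1 0.224, M4 0.065, M5 0.004, M3 0.09, M2 0.12.
With a uniform prior (1/6 each), posterior ∝ likelihood:
  M6: 0.39
  M1: 0.224
  M4: 0.065
  M5: 0.004
  M3: 0.09
  M2: 0.12
Normalizing constant = 0.893.
Largest term belongs to M6, so M6 is most probable.

M6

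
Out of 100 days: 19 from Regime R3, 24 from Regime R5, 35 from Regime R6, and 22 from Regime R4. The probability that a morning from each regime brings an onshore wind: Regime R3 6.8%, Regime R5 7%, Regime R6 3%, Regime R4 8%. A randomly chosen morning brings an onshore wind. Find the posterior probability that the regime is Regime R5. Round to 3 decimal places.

0.291

Prior × likelihood for each hypothesis:
  Regime R3: 0.19 × 0.068 = 0.01292
  Regime R5: 0.24 × 0.07 = 0.0168
  Regime R6: 0.35 × 0.03 = 0.0105
  Regime R4: 0.22 × 0.08 = 0.0176
Normalizing constant = 0.05782.
P(Regime R5 | evidence) = 0.0168 / 0.05782 ≈ 0.291.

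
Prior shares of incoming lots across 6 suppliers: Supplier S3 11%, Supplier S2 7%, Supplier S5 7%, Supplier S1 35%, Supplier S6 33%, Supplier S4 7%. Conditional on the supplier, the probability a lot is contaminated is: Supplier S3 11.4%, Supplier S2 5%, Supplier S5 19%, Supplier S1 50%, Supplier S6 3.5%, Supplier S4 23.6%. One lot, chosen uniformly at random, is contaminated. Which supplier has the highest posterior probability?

By Bayes' rule, posterior ∝ prior × likelihood:
  Supplier S3: 0.11 × 0.114 = 0.01254
  Supplier S2: 0.07 × 0.05 = 0.0035
  Supplier S5: 0.07 × 0.19 = 0.0133
  Supplier S1: 0.35 × 0.5 = 0.175
  Supplier S6: 0.33 × 0.035 = 0.01155
  Supplier S4: 0.07 × 0.236 = 0.01652
Total = 0.23241.
Largest term belongs to Supplier S1, so Supplier S1 is most probable.

Supplier S1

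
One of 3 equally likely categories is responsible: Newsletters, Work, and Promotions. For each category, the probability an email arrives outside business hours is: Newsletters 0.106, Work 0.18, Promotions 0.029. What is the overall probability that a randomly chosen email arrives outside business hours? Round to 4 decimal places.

0.1050

Since the prior is uniform, the posterior is proportional to the likelihood:
  Newsletters: 0.106
  Work: 0.18
  Promotions: 0.029
P(off-hours) = (1/3) × (0.106 + 0.18 + 0.029) = 0.315/3 ≈ 0.1050.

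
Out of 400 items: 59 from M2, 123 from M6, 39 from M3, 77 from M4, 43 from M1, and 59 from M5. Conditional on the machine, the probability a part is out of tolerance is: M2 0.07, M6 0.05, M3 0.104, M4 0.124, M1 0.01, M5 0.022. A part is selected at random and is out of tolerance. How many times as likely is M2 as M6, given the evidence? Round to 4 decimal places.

0.6715

Compute prior × likelihood for every hypothesis:
  M2: 0.1475 × 0.07 = 0.010325
  M6: 0.3075 × 0.05 = 0.015375
  M3: 0.0975 × 0.104 = 0.01014
  M4: 0.1925 × 0.124 = 0.02387
  M1: 0.1075 × 0.01 = 0.001075
  M5: 0.1475 × 0.022 = 0.003245
Normalizing constant = 0.06403.
The ratio is 0.010325 / 0.015375 (the normalizer cancels) = 0.6715.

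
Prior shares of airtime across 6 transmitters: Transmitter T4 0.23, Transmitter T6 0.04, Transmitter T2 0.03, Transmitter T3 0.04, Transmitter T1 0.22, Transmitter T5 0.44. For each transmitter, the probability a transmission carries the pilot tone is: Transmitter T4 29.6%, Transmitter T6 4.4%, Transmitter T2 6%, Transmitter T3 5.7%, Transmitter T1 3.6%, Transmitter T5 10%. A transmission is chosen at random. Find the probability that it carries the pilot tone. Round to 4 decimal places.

0.1258

Unnormalized posteriors (prior × likelihood):
  Transmitter T4: 0.23 × 0.296 = 0.06808
  Transmitter T6: 0.04 × 0.044 = 0.00176
  Transmitter T2: 0.03 × 0.06 = 0.0018
  Transmitter T3: 0.04 × 0.057 = 0.00228
  Transmitter T1: 0.22 × 0.036 = 0.00792
  Transmitter T5: 0.44 × 0.1 = 0.044
P(pilot) = 0.06808 + 0.00176 + 0.0018 + 0.00228 + 0.00792 + 0.044 = 0.12584 → 0.1258.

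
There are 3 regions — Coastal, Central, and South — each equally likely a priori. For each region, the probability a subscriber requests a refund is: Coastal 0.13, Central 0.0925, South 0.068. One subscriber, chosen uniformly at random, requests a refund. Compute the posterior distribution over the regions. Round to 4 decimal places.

With a uniform prior (1/3 each), posterior ∝ likelihood:
  Coastal: 0.13
  Central: 0.0925
  South: 0.068
Total = 0.2905.
P(Coastal | refund) = 0.13/0.2905 ≈ 0.4475
P(Central | refund) = 0.0925/0.2905 ≈ 0.3184
P(South | refund) = 0.068/0.2905 ≈ 0.2341

Coastal 0.4475, Central 0.3184, South 0.2341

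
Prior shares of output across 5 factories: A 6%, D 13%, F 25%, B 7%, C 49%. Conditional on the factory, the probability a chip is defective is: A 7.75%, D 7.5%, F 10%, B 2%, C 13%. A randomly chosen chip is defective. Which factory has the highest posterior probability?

Prior × likelihood for each hypothesis:
  A: 0.06 × 0.0775 = 0.00465
  D: 0.13 × 0.075 = 0.00975
  F: 0.25 × 0.1 = 0.025
  B: 0.07 × 0.02 = 0.0014
  C: 0.49 × 0.13 = 0.0637
Sum = 0.1045.
Largest term belongs to C, so C is most probable.

C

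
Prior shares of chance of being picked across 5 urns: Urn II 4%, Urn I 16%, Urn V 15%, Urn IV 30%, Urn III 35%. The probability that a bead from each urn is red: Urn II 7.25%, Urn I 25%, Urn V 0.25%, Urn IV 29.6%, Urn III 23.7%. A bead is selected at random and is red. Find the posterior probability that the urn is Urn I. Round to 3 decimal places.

0.186

By Bayes' rule, posterior ∝ prior × likelihood:
  Urn II: 0.04 × 0.0725 = 0.0029
  Urn I: 0.16 × 0.25 = 0.04
  Urn V: 0.15 × 0.0025 = 0.000375
  Urn IV: 0.3 × 0.296 = 0.0888
  Urn III: 0.35 × 0.237 = 0.08295
Sum = 0.215025.
P(Urn I | evidence) = 0.04 / 0.215025 ≈ 0.186.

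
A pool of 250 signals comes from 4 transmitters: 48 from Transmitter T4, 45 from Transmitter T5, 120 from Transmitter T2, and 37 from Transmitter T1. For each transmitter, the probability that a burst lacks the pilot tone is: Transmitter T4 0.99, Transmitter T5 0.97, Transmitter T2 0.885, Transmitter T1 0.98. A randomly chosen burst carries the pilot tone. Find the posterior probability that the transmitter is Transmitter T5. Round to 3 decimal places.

0.082

Taking complements, P(pilot | each) = Transmitter T4 0.01, Transmitter T5 0.03, Transmitter T2 0.115, Transmitter T1 0.02.
By Bayes' rule, posterior ∝ prior × likelihood:
  Transmitter T4: 0.192 × 0.01 = 0.00192
  Transmitter T5: 0.18 × 0.03 = 0.0054
  Transmitter T2: 0.48 × 0.115 = 0.0552
  Transmitter T1: 0.148 × 0.02 = 0.00296
Normalizing constant = 0.06548.
P(Transmitter T5 | evidence) = 0.0054 / 0.06548 ≈ 0.082.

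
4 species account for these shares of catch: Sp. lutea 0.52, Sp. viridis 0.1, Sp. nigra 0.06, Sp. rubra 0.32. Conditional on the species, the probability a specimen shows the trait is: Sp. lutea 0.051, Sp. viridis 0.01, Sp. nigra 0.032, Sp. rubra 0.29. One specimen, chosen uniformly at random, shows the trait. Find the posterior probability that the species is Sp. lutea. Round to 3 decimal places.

By Bayes' rule, posterior ∝ prior × likelihood:
  Sp. lutea: 0.52 × 0.051 = 0.02652
  Sp. viridis: 0.1 × 0.01 = 0.001
  Sp. nigra: 0.06 × 0.032 = 0.00192
  Sp. rubra: 0.32 × 0.29 = 0.0928
Normalizing constant = 0.12224.
P(Sp. lutea | evidence) = 0.02652 / 0.12224 ≈ 0.217.

0.217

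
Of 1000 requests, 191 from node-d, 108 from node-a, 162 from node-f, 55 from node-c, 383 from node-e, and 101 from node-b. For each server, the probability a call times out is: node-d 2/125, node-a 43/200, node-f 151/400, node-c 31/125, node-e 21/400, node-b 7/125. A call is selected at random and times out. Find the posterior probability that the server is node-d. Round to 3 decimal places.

0.024

Unnormalized posteriors (prior × likelihood):
  node-d: 0.191 × 0.016 = 0.003056
  node-a: 0.108 × 0.215 = 0.02322
  node-f: 0.162 × 0.3775 = 0.061155
  node-c: 0.055 × 0.248 = 0.01364
  node-e: 0.383 × 0.0525 = 0.0201075
  node-b: 0.101 × 0.056 = 0.005656
Total = 0.1268345.
P(node-d | evidence) = 0.003056 / 0.1268345 ≈ 0.024.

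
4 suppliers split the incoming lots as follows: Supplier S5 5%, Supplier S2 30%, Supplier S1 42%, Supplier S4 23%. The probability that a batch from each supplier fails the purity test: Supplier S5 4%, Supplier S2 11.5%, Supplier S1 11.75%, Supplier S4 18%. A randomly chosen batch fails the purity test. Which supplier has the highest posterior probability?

Unnormalized posteriors (prior × likelihood):
  Supplier S5: 0.05 × 0.04 = 0.002
  Supplier S2: 0.3 × 0.115 = 0.0345
  Supplier S1: 0.42 × 0.1175 = 0.04935
  Supplier S4: 0.23 × 0.18 = 0.0414
Total = 0.12725.
Largest term belongs to Supplier S1, so Supplier S1 is most probable.

Supplier S1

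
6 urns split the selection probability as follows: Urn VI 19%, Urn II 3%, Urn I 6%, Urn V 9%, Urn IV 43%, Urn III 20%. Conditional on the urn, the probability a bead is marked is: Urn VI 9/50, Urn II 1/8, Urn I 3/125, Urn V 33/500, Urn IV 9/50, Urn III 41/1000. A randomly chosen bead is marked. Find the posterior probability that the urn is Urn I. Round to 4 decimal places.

0.0110

Compute prior × likelihood for every hypothesis:
  Urn VI: 0.19 × 0.18 = 0.0342
  Urn II: 0.03 × 0.125 = 0.00375
  Urn I: 0.06 × 0.024 = 0.00144
  Urn V: 0.09 × 0.066 = 0.00594
  Urn IV: 0.43 × 0.18 = 0.0774
  Urn III: 0.2 × 0.041 = 0.0082
Sum = 0.13093.
P(Urn I | evidence) = 0.00144 / 0.13093 ≈ 0.0110.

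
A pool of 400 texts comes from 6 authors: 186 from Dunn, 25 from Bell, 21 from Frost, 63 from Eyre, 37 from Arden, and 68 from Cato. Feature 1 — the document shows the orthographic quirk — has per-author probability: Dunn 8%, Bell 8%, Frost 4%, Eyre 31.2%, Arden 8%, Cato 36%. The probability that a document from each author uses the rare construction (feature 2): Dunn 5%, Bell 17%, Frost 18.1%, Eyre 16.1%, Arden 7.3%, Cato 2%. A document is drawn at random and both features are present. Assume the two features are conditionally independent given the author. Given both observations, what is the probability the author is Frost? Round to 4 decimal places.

Prior × likelihood for each hypothesis:
  Dunn: 0.465 × 0.08 × 0.05 = 0.00186
  Bell: 0.0625 × 0.08 × 0.17 = 0.00085
  Frost: 0.0525 × 0.04 × 0.181 = 0.0003801
  Eyre: 0.1575 × 0.312 × 0.161 = 0.00791154
  Arden: 0.0925 × 0.08 × 0.073 = 0.0005402
  Cato: 0.17 × 0.36 × 0.02 = 0.001224
Normalizing constant = 0.01276584.
P(Frost | evidence) = 0.0003801 / 0.01276584 ≈ 0.0298.

0.0298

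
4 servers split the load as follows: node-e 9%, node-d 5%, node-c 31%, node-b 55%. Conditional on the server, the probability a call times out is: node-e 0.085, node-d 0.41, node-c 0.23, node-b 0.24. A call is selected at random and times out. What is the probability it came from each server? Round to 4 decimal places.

By Bayes' rule, posterior ∝ prior × likelihood:
  node-e: 0.09 × 0.085 = 0.00765
  node-d: 0.05 × 0.41 = 0.0205
  node-c: 0.31 × 0.23 = 0.0713
  node-b: 0.55 × 0.24 = 0.132
Total = 0.23145.
P(node-e | timeout) = 0.00765/0.23145 ≈ 0.0331
P(node-d | timeout) = 0.0205/0.23145 ≈ 0.0886
P(node-c | timeout) = 0.0713/0.23145 ≈ 0.3081
P(node-b | timeout) = 0.132/0.23145 ≈ 0.5703

node-e 0.0331, node-d 0.0886, node-c 0.3081, node-b 0.5703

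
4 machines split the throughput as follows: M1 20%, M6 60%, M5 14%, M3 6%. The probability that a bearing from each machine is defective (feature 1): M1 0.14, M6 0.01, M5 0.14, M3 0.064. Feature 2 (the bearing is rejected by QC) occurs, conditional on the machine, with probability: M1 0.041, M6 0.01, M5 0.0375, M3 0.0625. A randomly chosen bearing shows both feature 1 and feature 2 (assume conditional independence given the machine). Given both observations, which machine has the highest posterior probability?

Prior × likelihood for each hypothesis:
  M1: 0.2 × 0.14 × 0.041 = 0.001148
  M6: 0.6 × 0.01 × 0.01 = 0.00006
  M5: 0.14 × 0.14 × 0.0375 = 0.000735
  M3: 0.06 × 0.064 × 0.0625 = 0.00024
Total = 0.002183.
Largest term belongs to M1, so M1 is most probable.

M1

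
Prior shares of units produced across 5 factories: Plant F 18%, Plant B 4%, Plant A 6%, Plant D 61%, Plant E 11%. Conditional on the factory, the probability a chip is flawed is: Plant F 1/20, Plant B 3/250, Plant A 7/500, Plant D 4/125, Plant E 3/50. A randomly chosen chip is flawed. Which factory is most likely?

Plant D

By Bayes' rule, posterior ∝ prior × likelihood:
  Plant F: 0.18 × 0.05 = 0.009
  Plant B: 0.04 × 0.012 = 0.00048
  Plant A: 0.06 × 0.014 = 0.00084
  Plant D: 0.61 × 0.032 = 0.01952
  Plant E: 0.11 × 0.06 = 0.0066
Normalizing constant = 0.03644.
Largest term belongs to Plant D, so Plant D is most probable.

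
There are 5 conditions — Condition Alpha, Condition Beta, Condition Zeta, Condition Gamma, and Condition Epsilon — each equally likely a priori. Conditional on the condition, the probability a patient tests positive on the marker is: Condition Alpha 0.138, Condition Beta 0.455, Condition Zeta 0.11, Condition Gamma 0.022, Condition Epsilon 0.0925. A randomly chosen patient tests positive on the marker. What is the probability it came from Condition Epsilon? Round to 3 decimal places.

0.113

With a uniform prior (1/5 each), posterior ∝ likelihood:
  Condition Alpha: 0.138
  Condition Beta: 0.455
  Condition Zeta: 0.11
  Condition Gamma: 0.022
  Condition Epsilon: 0.0925
Sum = 0.8175.
P(Condition Epsilon | evidence) = 0.0925 / 0.8175 ≈ 0.113.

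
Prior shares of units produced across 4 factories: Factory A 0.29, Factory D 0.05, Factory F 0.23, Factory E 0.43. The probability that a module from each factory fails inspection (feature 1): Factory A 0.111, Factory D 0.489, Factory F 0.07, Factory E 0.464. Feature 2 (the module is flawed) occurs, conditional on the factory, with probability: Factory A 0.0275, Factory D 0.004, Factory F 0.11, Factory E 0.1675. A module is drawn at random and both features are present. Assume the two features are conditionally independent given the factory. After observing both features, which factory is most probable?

Unnormalized posteriors (prior × likelihood):
  Factory A: 0.29 × 0.111 × 0.0275 = 0.000885225
  Factory D: 0.05 × 0.489 × 0.004 = 0.0000978
  Factory F: 0.23 × 0.07 × 0.11 = 0.001771
  Factory E: 0.43 × 0.464 × 0.1675 = 0.0334196
Sum = 0.036173625.
Largest term belongs to Factory E, so Factory E is most probable.

Factory E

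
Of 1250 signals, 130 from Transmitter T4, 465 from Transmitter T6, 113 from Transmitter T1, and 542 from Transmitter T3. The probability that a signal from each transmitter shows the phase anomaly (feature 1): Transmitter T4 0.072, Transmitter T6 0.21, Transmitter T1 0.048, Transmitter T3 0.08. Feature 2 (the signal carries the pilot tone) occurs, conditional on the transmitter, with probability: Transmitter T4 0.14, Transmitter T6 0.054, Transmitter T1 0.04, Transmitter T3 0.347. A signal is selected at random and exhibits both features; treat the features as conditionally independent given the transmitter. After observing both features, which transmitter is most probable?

Transmitter T3

By Bayes' rule, posterior ∝ prior × likelihood:
  Transmitter T4: 0.104 × 0.072 × 0.14 = 0.00104832
  Transmitter T6: 0.372 × 0.21 × 0.054 = 0.00421848
  Transmitter T1: 0.0904 × 0.048 × 0.04 = 0.000173568
  Transmitter T3: 0.4336 × 0.08 × 0.347 = 0.012036736
Normalizing constant = 0.017477104.
Largest term belongs to Transmitter T3, so Transmitter T3 is most probable.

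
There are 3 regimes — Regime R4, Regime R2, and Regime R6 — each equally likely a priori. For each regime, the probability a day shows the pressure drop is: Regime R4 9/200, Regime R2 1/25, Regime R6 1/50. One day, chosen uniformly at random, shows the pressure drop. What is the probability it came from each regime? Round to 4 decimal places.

Regime R4 0.4286, Regime R2 0.3810, Regime R6 0.1905

Since the prior is uniform, the posterior is proportional to the likelihood:
  Regime R4: 0.045
  Regime R2: 0.04
  Regime R6: 0.02
Normalizing constant = 0.105.
P(Regime R4 | drop) = 0.045/0.105 ≈ 0.4286
P(Regime R2 | drop) = 0.04/0.105 ≈ 0.3810
P(Regime R6 | drop) = 0.02/0.105 ≈ 0.1905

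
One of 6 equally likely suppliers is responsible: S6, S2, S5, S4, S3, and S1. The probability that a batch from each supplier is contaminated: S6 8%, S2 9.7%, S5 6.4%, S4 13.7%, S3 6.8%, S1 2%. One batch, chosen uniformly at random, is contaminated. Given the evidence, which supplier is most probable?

S4

Since the prior is uniform, the posterior is proportional to the likelihood:
  S6: 0.08
  S2: 0.097
  S5: 0.064
  S4: 0.137
  S3: 0.068
  S1: 0.02
Total = 0.466.
Largest term belongs to S4, so S4 is most probable.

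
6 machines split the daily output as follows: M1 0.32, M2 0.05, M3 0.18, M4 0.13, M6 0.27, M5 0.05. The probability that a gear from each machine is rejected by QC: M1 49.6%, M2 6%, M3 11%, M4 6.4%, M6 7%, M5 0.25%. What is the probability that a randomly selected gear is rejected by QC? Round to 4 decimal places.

Unnormalized posteriors (prior × likelihood):
  M1: 0.32 × 0.496 = 0.15872
  M2: 0.05 × 0.06 = 0.003
  M3: 0.18 × 0.11 = 0.0198
  M4: 0.13 × 0.064 = 0.00832
  M6: 0.27 × 0.07 = 0.0189
  M5: 0.05 × 0.0025 = 0.000125
P(rejected) = 0.15872 + 0.003 + 0.0198 + 0.00832 + 0.0189 + 0.000125 = 0.208865 → 0.2089.

0.2089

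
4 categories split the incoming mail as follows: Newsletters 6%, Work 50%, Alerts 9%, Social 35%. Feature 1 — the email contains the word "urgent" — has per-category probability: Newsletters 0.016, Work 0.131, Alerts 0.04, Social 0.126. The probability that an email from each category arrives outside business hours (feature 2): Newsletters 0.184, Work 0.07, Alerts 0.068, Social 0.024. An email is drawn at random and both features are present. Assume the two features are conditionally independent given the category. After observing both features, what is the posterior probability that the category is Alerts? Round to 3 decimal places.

By Bayes' rule, posterior ∝ prior × likelihood:
  Newsletters: 0.06 × 0.016 × 0.184 = 0.00017664
  Work: 0.5 × 0.131 × 0.07 = 0.004585
  Alerts: 0.09 × 0.04 × 0.068 = 0.0002448
  Social: 0.35 × 0.126 × 0.024 = 0.0010584
Total = 0.00606484.
P(Alerts | evidence) = 0.0002448 / 0.00606484 ≈ 0.040.

0.040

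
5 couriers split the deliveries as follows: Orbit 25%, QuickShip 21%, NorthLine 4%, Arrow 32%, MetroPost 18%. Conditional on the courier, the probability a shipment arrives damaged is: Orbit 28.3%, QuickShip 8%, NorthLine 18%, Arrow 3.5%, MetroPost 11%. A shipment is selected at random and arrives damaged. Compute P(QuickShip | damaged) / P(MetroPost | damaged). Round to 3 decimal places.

0.848

Compute prior × likelihood for every hypothesis:
  Orbit: 0.25 × 0.283 = 0.07075
  QuickShip: 0.21 × 0.08 = 0.0168
  NorthLine: 0.04 × 0.18 = 0.0072
  Arrow: 0.32 × 0.035 = 0.0112
  MetroPost: 0.18 × 0.11 = 0.0198
Sum = 0.12575.
The ratio is 0.0168 / 0.0198 (the normalizer cancels) = 0.848.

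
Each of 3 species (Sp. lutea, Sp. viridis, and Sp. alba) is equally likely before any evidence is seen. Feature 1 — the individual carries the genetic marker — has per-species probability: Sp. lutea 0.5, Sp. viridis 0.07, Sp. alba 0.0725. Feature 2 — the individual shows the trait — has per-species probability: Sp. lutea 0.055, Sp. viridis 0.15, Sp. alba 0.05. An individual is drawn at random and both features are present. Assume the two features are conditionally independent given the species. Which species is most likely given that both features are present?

Sp. lutea

Since the prior is uniform, the posterior is proportional to the likelihood:
  Sp. lutea: 0.5 × 0.055 = 0.0275
  Sp. viridis: 0.07 × 0.15 = 0.0105
  Sp. alba: 0.0725 × 0.05 = 0.003625
Sum = 0.041625.
Largest term belongs to Sp. lutea, so Sp. lutea is most probable.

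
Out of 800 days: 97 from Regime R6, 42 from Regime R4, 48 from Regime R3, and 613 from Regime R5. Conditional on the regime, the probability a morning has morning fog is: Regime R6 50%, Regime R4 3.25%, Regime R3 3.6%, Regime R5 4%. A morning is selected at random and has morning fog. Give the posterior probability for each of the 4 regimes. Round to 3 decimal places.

Regime R6 0.637, Regime R4 0.018, Regime R3 0.023, Regime R5 0.322

Compute prior × likelihood for every hypothesis:
  Regime R6: 0.12125 × 0.5 = 0.060625
  Regime R4: 0.0525 × 0.0325 = 0.00170625
  Regime R3: 0.06 × 0.036 = 0.00216
  Regime R5: 0.76625 × 0.04 = 0.03065
Sum = 0.09514125.
P(Regime R6 | fog) = 0.060625/0.09514125 ≈ 0.637
P(Regime R4 | fog) = 0.00170625/0.09514125 ≈ 0.018
P(Regime R3 | fog) = 0.00216/0.09514125 ≈ 0.023
P(Regime R5 | fog) = 0.03065/0.09514125 ≈ 0.322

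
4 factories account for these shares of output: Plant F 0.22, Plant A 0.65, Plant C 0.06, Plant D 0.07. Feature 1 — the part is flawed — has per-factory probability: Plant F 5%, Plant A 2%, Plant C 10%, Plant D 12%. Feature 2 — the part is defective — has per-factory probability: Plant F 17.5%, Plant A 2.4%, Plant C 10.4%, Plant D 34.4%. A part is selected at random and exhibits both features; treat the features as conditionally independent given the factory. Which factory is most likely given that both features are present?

By Bayes' rule, posterior ∝ prior × likelihood:
  Plant F: 0.22 × 0.05 × 0.175 = 0.001925
  Plant A: 0.65 × 0.02 × 0.024 = 0.000312
  Plant C: 0.06 × 0.1 × 0.104 = 0.000624
  Plant D: 0.07 × 0.12 × 0.344 = 0.0028896
Sum = 0.0057506.
Largest term belongs to Plant D, so Plant D is most probable.

Plant D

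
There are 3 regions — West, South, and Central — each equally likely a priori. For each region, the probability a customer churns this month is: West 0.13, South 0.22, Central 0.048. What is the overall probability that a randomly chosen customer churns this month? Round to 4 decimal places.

0.1327

Since the prior is uniform, the posterior is proportional to the likelihood:
  West: 0.13
  South: 0.22
  Central: 0.048
P(churn) = (1/3) × (0.13 + 0.22 + 0.048) = 0.398/3 ≈ 0.1327.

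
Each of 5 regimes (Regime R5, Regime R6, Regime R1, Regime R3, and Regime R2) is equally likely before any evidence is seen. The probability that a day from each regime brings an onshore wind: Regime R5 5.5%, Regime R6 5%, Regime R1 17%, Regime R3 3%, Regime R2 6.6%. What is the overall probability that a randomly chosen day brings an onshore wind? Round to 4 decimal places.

Since the prior is uniform, the posterior is proportional to the likelihood:
  Regime R5: 0.055
  Regime R6: 0.05
  Regime R1: 0.17
  Regime R3: 0.03
  Regime R2: 0.066
P(onshore) = (1/5) × (0.055 + 0.05 + 0.17 + 0.03 + 0.066) = 0.371/5 ≈ 0.0742.

0.0742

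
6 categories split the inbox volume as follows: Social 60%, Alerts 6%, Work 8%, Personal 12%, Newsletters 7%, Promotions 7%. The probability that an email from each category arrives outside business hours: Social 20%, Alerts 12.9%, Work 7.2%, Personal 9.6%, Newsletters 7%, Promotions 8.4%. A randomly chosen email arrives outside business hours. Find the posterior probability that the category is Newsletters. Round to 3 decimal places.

0.031

By Bayes' rule, posterior ∝ prior × likelihood:
  Social: 0.6 × 0.2 = 0.12
  Alerts: 0.06 × 0.129 = 0.00774
  Work: 0.08 × 0.072 = 0.00576
  Personal: 0.12 × 0.096 = 0.01152
  Newsletters: 0.07 × 0.07 = 0.0049
  Promotions: 0.07 × 0.084 = 0.00588
Total = 0.1558.
P(Newsletters | evidence) = 0.0049 / 0.1558 ≈ 0.031.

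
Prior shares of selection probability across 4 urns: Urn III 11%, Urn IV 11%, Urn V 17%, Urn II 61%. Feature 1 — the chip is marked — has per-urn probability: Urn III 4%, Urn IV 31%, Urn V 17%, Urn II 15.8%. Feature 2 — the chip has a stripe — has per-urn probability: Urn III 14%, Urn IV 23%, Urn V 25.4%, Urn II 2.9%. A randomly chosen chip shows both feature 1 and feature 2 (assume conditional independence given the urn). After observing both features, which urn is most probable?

Urn IV

Compute prior × likelihood for every hypothesis:
  Urn III: 0.11 × 0.04 × 0.14 = 0.000616
  Urn IV: 0.11 × 0.31 × 0.23 = 0.007843
  Urn V: 0.17 × 0.17 × 0.254 = 0.0073406
  Urn II: 0.61 × 0.158 × 0.029 = 0.00279502
Sum = 0.01859462.
Largest term belongs to Urn IV, so Urn IV is most probable.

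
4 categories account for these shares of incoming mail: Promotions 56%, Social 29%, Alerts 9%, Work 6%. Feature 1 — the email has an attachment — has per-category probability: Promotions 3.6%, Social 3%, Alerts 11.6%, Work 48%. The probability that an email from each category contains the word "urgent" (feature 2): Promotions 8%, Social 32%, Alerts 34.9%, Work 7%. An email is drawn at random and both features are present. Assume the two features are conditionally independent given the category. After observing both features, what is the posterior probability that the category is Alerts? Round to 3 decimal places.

0.362

Prior × likelihood for each hypothesis:
  Promotions: 0.56 × 0.036 × 0.08 = 0.0016128
  Social: 0.29 × 0.03 × 0.32 = 0.002784
  Alerts: 0.09 × 0.116 × 0.349 = 0.00364356
  Work: 0.06 × 0.48 × 0.07 = 0.002016
Sum = 0.01005636.
P(Alerts | evidence) = 0.00364356 / 0.01005636 ≈ 0.362.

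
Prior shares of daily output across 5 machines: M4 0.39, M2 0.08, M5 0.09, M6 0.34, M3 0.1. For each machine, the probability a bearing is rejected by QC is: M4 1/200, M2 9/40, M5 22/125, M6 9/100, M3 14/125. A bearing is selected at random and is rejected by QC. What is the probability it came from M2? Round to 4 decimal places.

Unnormalized posteriors (prior × likelihood):
  M4: 0.39 × 0.005 = 0.00195
  M2: 0.08 × 0.225 = 0.018
  M5: 0.09 × 0.176 = 0.01584
  M6: 0.34 × 0.09 = 0.0306
  M3: 0.1 × 0.112 = 0.0112
Normalizing constant = 0.07759.
P(M2 | evidence) = 0.018 / 0.07759 ≈ 0.2320.

0.2320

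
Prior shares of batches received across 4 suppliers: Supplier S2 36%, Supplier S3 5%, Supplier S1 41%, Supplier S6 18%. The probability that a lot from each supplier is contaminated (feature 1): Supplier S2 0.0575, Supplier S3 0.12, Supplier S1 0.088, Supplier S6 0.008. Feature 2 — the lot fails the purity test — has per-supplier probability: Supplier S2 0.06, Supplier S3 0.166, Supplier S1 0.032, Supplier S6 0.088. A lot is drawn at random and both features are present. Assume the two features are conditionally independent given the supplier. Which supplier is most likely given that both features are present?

Compute prior × likelihood for every hypothesis:
  Supplier S2: 0.36 × 0.0575 × 0.06 = 0.001242
  Supplier S3: 0.05 × 0.12 × 0.166 = 0.000996
  Supplier S1: 0.41 × 0.088 × 0.032 = 0.00115456
  Supplier S6: 0.18 × 0.008 × 0.088 = 0.00012672
Sum = 0.00351928.
Largest term belongs to Supplier S2, so Supplier S2 is most probable.

Supplier S2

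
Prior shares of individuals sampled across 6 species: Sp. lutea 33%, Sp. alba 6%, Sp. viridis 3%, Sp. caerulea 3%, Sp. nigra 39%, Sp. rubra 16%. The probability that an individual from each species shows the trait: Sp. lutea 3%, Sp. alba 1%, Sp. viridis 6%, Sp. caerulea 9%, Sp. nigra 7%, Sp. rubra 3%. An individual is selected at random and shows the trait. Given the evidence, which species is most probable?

Sp. nigra

Unnormalized posteriors (prior × likelihood):
  Sp. lutea: 0.33 × 0.03 = 0.0099
  Sp. alba: 0.06 × 0.01 = 0.0006
  Sp. viridis: 0.03 × 0.06 = 0.0018
  Sp. caerulea: 0.03 × 0.09 = 0.0027
  Sp. nigra: 0.39 × 0.07 = 0.0273
  Sp. rubra: 0.16 × 0.03 = 0.0048
Sum = 0.0471.
Largest term belongs to Sp. nigra, so Sp. nigra is most probable.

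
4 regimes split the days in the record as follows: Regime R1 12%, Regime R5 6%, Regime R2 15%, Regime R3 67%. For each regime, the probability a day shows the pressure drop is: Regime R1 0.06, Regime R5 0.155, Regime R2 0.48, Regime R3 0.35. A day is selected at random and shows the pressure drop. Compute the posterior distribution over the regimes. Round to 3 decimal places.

Prior × likelihood for each hypothesis:
  Regime R1: 0.12 × 0.06 = 0.0072
  Regime R5: 0.06 × 0.155 = 0.0093
  Regime R2: 0.15 × 0.48 = 0.072
  Regime R3: 0.67 × 0.35 = 0.2345
Total = 0.323.
P(Regime R1 | drop) = 0.0072/0.323 ≈ 0.022
P(Regime R5 | drop) = 0.0093/0.323 ≈ 0.029
P(Regime R2 | drop) = 0.072/0.323 ≈ 0.223
P(Regime R3 | drop) = 0.2345/0.323 ≈ 0.726
(Check: 0.022+0.029+0.223+0.726 = 1.000.)

Regime R1 0.022, Regime R5 0.029, Regime R2 0.223, Regime R3 0.726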